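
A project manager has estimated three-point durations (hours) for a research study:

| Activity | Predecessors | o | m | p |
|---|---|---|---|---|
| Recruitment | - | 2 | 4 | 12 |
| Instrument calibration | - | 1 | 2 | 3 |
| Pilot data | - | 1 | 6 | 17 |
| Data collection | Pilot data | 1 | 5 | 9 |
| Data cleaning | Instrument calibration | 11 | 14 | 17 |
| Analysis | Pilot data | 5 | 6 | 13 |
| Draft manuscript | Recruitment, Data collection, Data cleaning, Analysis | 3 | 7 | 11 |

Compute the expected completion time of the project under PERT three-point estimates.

23 hours

te_Recruitment = (2 + 4·4 + 12)/6 = 30/6 = 5
te_Instrument calibration = (1 + 4·2 + 3)/6 = 12/6 = 2
te_Pilot data = (1 + 4·6 + 17)/6 = 42/6 = 7
te_Data collection = (1 + 4·5 + 9)/6 = 30/6 = 5
te_Data cleaning = (11 + 4·14 + 17)/6 = 84/6 = 14
te_Analysis = (5 + 4·6 + 13)/6 = 42/6 = 7
te_Draft manuscript = (3 + 4·7 + 11)/6 = 42/6 = 7

Forward pass:
ES_Recruitment = 0; EF_Recruitment = 5
ES_Instrument calibration = 0; EF_Instrument calibration = 2
ES_Pilot data = 0; EF_Pilot data = 7
ES_Data collection = 7; EF_Data collection = 7+5 = 12
ES_Data cleaning = 2; EF_Data cleaning = 2+14 = 16
ES_Analysis = 7; EF_Analysis = 7+7 = 14
ES_Draft manuscript = max(EF_Recruitment=5, EF_Data collection=12, EF_Data cleaning=16, EF_Analysis=14) = 16; EF_Draft manuscript = 16+7 = 23
Expected project duration μ = 23 hours. Critical path: Instrument calibration → Data cleaning → Draft manuscript.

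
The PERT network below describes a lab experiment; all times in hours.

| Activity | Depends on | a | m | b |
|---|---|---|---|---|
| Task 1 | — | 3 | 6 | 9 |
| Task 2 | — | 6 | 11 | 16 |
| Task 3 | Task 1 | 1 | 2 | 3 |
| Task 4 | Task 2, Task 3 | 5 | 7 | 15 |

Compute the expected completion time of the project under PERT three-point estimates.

19 hours

te_Task 1 = (3 + 4·6 + 9)/6 = 36/6 = 6
te_Task 2 = (6 + 4·11 + 16)/6 = 66/6 = 11
te_Task 3 = (1 + 4·2 + 3)/6 = 12/6 = 2
te_Task 4 = (5 + 4·7 + 15)/6 = 48/6 = 8

Forward pass:
ES_Task 1 = 0; EF_Task 1 = 6
ES_Task 2 = 0; EF_Task 2 = 11
ES_Task 3 = 6; EF_Task 3 = 6+2 = 8
ES_Task 4 = max(EF_Task 2=11, EF_Task 3=8) = 11; EF_Task 4 = 11+8 = 19
Expected project duration μ = 19 hours. Critical path: Task 2 → Task 4.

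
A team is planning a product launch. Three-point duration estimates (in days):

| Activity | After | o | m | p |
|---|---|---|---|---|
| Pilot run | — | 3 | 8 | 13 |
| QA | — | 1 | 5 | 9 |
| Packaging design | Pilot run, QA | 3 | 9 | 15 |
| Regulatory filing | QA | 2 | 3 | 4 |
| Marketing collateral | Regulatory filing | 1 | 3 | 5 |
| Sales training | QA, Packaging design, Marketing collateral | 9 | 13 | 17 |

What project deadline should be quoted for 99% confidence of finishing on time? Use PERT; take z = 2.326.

36.8 days

te_Pilot run = (3 + 4·8 + 13)/6 = 48/6 = 8; σ²_Pilot run = ((13−3)/6)² = 2.778
te_QA = (1 + 4·5 + 9)/6 = 30/6 = 5; σ²_QA = ((9−1)/6)² = 1.778
te_Packaging design = (3 + 4·9 + 15)/6 = 54/6 = 9; σ²_Packaging design = ((15−3)/6)² = 4.000
te_Regulatory filing = (2 + 4·3 + 4)/6 = 18/6 = 3; σ²_Regulatory filing = ((4−2)/6)² = 0.111
te_Marketing collateral = (1 + 4·3 + 5)/6 = 18/6 = 3; σ²_Marketing collateral = ((5−1)/6)² = 0.444
te_Sales training = (9 + 4·13 + 17)/6 = 78/6 = 13; σ²_Sales training = ((17−9)/6)² = 1.778

Forward pass:
ES_Pilot run = 0; EF_Pilot run = 8
ES_QA = 0; EF_QA = 5
ES_Packaging design = max(EF_Pilot run=8, EF_QA=5) = 8; EF_Packaging design = 8+9 = 17
ES_Regulatory filing = 5; EF_Regulatory filing = 5+3 = 8
ES_Marketing collateral = 8; EF_Marketing collateral = 8+3 = 11
ES_Sales training = max(EF_QA=5, EF_Packaging design=17, EF_Marketing collateral=11) = 17; EF_Sales training = 17+13 = 30
Expected project duration μ = 30 days. Critical path: Pilot run → Packaging design → Sales training.

Variance along critical path = 2.778 + 4.000 + 1.778 = 8.556; σ = 2.925 days.
D = μ + z·σ = 30 + 2.326·2.925 = 36.8 days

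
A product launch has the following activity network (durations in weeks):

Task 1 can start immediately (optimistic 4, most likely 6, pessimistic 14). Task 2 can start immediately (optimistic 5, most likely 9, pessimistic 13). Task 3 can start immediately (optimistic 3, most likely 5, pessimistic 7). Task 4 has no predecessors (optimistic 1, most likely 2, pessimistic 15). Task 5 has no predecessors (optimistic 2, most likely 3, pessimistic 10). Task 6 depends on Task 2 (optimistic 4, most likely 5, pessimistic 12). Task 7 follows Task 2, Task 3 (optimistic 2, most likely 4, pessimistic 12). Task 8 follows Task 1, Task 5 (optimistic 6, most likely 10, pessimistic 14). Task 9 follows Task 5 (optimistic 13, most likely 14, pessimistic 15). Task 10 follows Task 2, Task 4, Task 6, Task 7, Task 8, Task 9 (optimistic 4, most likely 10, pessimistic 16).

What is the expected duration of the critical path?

28 weeks

te_Task 1 = (4 + 4·6 + 14)/6 = 42/6 = 7
te_Task 2 = (5 + 4·9 + 13)/6 = 54/6 = 9
te_Task 3 = (3 + 4·5 + 7)/6 = 30/6 = 5
te_Task 4 = (1 + 4·2 + 15)/6 = 24/6 = 4
te_Task 5 = (2 + 4·3 + 10)/6 = 24/6 = 4
te_Task 6 = (4 + 4·5 + 12)/6 = 36/6 = 6
te_Task 7 = (2 + 4·4 + 12)/6 = 30/6 = 5
te_Task 8 = (6 + 4·10 + 14)/6 = 60/6 = 10
te_Task 9 = (13 + 4·14 + 15)/6 = 84/6 = 14
te_Task 10 = (4 + 4·10 + 16)/6 = 60/6 = 10

Forward pass:
ES_Task 1 = 0; EF_Task 1 = 7
ES_Task 2 = 0; EF_Task 2 = 9
ES_Task 3 = 0; EF_Task 3 = 5
ES_Task 4 = 0; EF_Task 4 = 4
ES_Task 5 = 0; EF_Task 5 = 4
ES_Task 6 = 9; EF_Task 6 = 9+6 = 15
ES_Task 7 = max(EF_Task 2=9, EF_Task 3=5) = 9; EF_Task 7 = 9+5 = 14
ES_Task 8 = max(EF_Task 1=7, EF_Task 5=4) = 7; EF_Task 8 = 7+10 = 17
ES_Task 9 = 4; EF_Task 9 = 4+14 = 18
ES_Task 10 = max(EF_Task 2=9, EF_Task 4=4, EF_Task 6=15, EF_Task 7=14, EF_Task 8=17, EF_Task 9=18) = 18; EF_Task 10 = 18+10 = 28
Expected project duration μ = 28 weeks. Critical path: Task 5 → Task 9 → Task 10.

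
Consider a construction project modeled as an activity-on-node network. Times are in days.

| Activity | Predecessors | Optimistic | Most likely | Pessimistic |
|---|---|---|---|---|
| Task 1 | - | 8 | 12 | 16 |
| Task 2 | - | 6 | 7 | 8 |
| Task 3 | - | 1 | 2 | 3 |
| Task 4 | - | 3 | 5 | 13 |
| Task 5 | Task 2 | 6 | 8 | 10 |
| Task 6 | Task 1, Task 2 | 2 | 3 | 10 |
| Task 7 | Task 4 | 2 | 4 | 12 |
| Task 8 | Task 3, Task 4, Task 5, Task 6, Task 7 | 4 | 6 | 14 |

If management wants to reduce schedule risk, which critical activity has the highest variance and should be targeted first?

te_Task 1 = (8 + 4·12 + 16)/6 = 72/6 = 12; σ²_Task 1 = ((16−8)/6)² = 1.778
te_Task 2 = (6 + 4·7 + 8)/6 = 42/6 = 7; σ²_Task 2 = ((8−6)/6)² = 0.111
te_Task 3 = (1 + 4·2 + 3)/6 = 12/6 = 2; σ²_Task 3 = ((3−1)/6)² = 0.111
te_Task 4 = (3 + 4·5 + 13)/6 = 36/6 = 6; σ²_Task 4 = ((13−3)/6)² = 2.778
te_Task 5 = (6 + 4·8 + 10)/6 = 48/6 = 8; σ²_Task 5 = ((10−6)/6)² = 0.444
te_Task 6 = (2 + 4·3 + 10)/6 = 24/6 = 4; σ²_Task 6 = ((10−2)/6)² = 1.778
te_Task 7 = (2 + 4·4 + 12)/6 = 30/6 = 5; σ²_Task 7 = ((12−2)/6)² = 2.778
te_Task 8 = (4 + 4·6 + 14)/6 = 42/6 = 7; σ²_Task 8 = ((14−4)/6)² = 2.778

Forward pass:
ES_Task 1 = 0; EF_Task 1 = 12
ES_Task 2 = 0; EF_Task 2 = 7
ES_Task 3 = 0; EF_Task 3 = 2
ES_Task 4 = 0; EF_Task 4 = 6
ES_Task 5 = 7; EF_Task 5 = 7+8 = 15
ES_Task 6 = max(EF_Task 1=12, EF_Task 2=7) = 12; EF_Task 6 = 12+4 = 16
ES_Task 7 = 6; EF_Task 7 = 6+5 = 11
ES_Task 8 = max(EF_Task 3=2, EF_Task 4=6, EF_Task 5=15, EF_Task 6=16, EF_Task 7=11) = 16; EF_Task 8 = 16+7 = 23
Expected project duration μ = 23 days. Critical path: Task 1 → Task 6 → Task 8.

Variances on critical path: σ²_Task 1=1.778, σ²_Task 6=1.778, σ²_Task 8=2.778.
Largest is σ²_Task 8 = 2.778.

Task 8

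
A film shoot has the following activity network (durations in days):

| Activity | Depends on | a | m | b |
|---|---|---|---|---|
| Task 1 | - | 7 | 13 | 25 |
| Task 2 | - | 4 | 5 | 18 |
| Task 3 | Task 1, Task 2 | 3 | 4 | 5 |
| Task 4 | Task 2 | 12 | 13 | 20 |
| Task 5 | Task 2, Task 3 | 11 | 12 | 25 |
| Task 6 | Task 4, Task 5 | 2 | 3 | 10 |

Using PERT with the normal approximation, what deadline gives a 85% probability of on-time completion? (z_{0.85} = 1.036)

40.2 days

te_Task 1 = (7 + 4·13 + 25)/6 = 84/6 = 14; σ²_Task 1 = ((25−7)/6)² = 9.000
te_Task 2 = (4 + 4·5 + 18)/6 = 42/6 = 7; σ²_Task 2 = ((18−4)/6)² = 5.444
te_Task 3 = (3 + 4·4 + 5)/6 = 24/6 = 4; σ²_Task 3 = ((5−3)/6)² = 0.111
te_Task 4 = (12 + 4·13 + 20)/6 = 84/6 = 14; σ²_Task 4 = ((20−12)/6)² = 1.778
te_Task 5 = (11 + 4·12 + 25)/6 = 84/6 = 14; σ²_Task 5 = ((25−11)/6)² = 5.444
te_Task 6 = (2 + 4·3 + 10)/6 = 24/6 = 4; σ²_Task 6 = ((10−2)/6)² = 1.778

Forward pass:
ES_Task 1 = 0; EF_Task 1 = 14
ES_Task 2 = 0; EF_Task 2 = 7
ES_Task 3 = max(EF_Task 1=14, EF_Task 2=7) = 14; EF_Task 3 = 14+4 = 18
ES_Task 4 = 7; EF_Task 4 = 7+14 = 21
ES_Task 5 = max(EF_Task 2=7, EF_Task 3=18) = 18; EF_Task 5 = 18+14 = 32
ES_Task 6 = max(EF_Task 4=21, EF_Task 5=32) = 32; EF_Task 6 = 32+4 = 36
Expected project duration μ = 36 days. Critical path: Task 1 → Task 3 → Task 5 → Task 6.

Variance along critical path = 9.000 + 0.111 + 5.444 + 1.778 = 16.333; σ = 4.041 days.
D = μ + z·σ = 36 + 1.036·4.041 = 40.2 days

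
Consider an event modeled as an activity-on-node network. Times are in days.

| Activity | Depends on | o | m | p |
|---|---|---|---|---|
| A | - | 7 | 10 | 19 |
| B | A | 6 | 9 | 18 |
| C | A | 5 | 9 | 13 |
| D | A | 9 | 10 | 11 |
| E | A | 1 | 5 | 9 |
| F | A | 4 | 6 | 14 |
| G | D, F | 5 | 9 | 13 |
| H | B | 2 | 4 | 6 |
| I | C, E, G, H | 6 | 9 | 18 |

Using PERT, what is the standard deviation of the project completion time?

te_A = (7 + 4·10 + 19)/6 = 66/6 = 11; σ²_A = ((19−7)/6)² = 4.000
te_B = (6 + 4·9 + 18)/6 = 60/6 = 10; σ²_B = ((18−6)/6)² = 4.000
te_C = (5 + 4·9 + 13)/6 = 54/6 = 9; σ²_C = ((13−5)/6)² = 1.778
te_D = (9 + 4·10 + 11)/6 = 60/6 = 10; σ²_D = ((11−9)/6)² = 0.111
te_E = (1 + 4·5 + 9)/6 = 30/6 = 5; σ²_E = ((9−1)/6)² = 1.778
te_F = (4 + 4·6 + 14)/6 = 42/6 = 7; σ²_F = ((14−4)/6)² = 2.778
te_G = (5 + 4·9 + 13)/6 = 54/6 = 9; σ²_G = ((13−5)/6)² = 1.778
te_H = (2 + 4·4 + 6)/6 = 24/6 = 4; σ²_H = ((6−2)/6)² = 0.444
te_I = (6 + 4·9 + 18)/6 = 60/6 = 10; σ²_I = ((18−6)/6)² = 4.000

Forward pass:
ES_A = 0; EF_A = 11
ES_B = 11; EF_B = 11+10 = 21
ES_C = 11; EF_C = 11+9 = 20
ES_D = 11; EF_D = 11+10 = 21
ES_E = 11; EF_E = 11+5 = 16
ES_F = 11; EF_F = 11+7 = 18
ES_G = max(EF_D=21, EF_F=18) = 21; EF_G = 21+9 = 30
ES_H = 21; EF_H = 21+4 = 25
ES_I = max(EF_C=20, EF_E=16, EF_G=30, EF_H=25) = 30; EF_I = 30+10 = 40
Expected project duration μ = 40 days. Critical path: A → D → G → I.

Variance along critical path = 4.000 + 0.111 + 1.778 + 4.000 = 9.889
σ = √9.889 = 3.145 days

3.14 days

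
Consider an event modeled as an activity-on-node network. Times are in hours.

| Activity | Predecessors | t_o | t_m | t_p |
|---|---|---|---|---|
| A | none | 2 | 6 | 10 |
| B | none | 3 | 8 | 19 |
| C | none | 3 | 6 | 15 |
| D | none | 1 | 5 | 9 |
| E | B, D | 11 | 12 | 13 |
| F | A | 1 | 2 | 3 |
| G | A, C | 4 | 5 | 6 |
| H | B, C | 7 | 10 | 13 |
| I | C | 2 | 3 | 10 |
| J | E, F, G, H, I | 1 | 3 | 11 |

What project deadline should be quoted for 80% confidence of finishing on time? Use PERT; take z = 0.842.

te_A = (2 + 4·6 + 10)/6 = 36/6 = 6; σ²_A = ((10−2)/6)² = 1.778
te_B = (3 + 4·8 + 19)/6 = 54/6 = 9; σ²_B = ((19−3)/6)² = 7.111
te_C = (3 + 4·6 + 15)/6 = 42/6 = 7; σ²_C = ((15−3)/6)² = 4.000
te_D = (1 + 4·5 + 9)/6 = 30/6 = 5; σ²_D = ((9−1)/6)² = 1.778
te_E = (11 + 4·12 + 13)/6 = 72/6 = 12; σ²_E = ((13−11)/6)² = 0.111
te_F = (1 + 4·2 + 3)/6 = 12/6 = 2; σ²_F = ((3−1)/6)² = 0.111
te_G = (4 + 4·5 + 6)/6 = 30/6 = 5; σ²_G = ((6−4)/6)² = 0.111
te_H = (7 + 4·10 + 13)/6 = 60/6 = 10; σ²_H = ((13−7)/6)² = 1.000
te_I = (2 + 4·3 + 10)/6 = 24/6 = 4; σ²_I = ((10−2)/6)² = 1.778
te_J = (1 + 4·3 + 11)/6 = 24/6 = 4; σ²_J = ((11−1)/6)² = 2.778

Forward pass:
ES_A = 0; EF_A = 6
ES_B = 0; EF_B = 9
ES_C = 0; EF_C = 7
ES_D = 0; EF_D = 5
ES_E = max(EF_B=9, EF_D=5) = 9; EF_E = 9+12 = 21
ES_F = 6; EF_F = 6+2 = 8
ES_G = max(EF_A=6, EF_C=7) = 7; EF_G = 7+5 = 12
ES_H = max(EF_B=9, EF_C=7) = 9; EF_H = 9+10 = 19
ES_I = 7; EF_I = 7+4 = 11
ES_J = max(EF_E=21, EF_F=8, EF_G=12, EF_H=19, EF_I=11) = 21; EF_J = 21+4 = 25
Expected project duration μ = 25 hours. Critical path: B → E → J.

Variance along critical path = 7.111 + 0.111 + 2.778 = 10.000; σ = 3.162 hours.
D = μ + z·σ = 25 + 0.842·3.162 = 27.7 hours

27.7 hours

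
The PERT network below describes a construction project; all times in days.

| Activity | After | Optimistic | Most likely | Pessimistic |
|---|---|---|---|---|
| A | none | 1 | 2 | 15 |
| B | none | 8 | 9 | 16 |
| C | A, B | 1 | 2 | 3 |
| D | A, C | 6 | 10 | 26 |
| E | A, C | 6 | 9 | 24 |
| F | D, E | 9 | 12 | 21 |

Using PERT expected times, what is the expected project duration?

te_A = (1 + 4·2 + 15)/6 = 24/6 = 4
te_B = (8 + 4·9 + 16)/6 = 60/6 = 10
te_C = (1 + 4·2 + 3)/6 = 12/6 = 2
te_D = (6 + 4·10 + 26)/6 = 72/6 = 12
te_E = (6 + 4·9 + 24)/6 = 66/6 = 11
te_F = (9 + 4·12 + 21)/6 = 78/6 = 13

Forward pass:
ES_A = 0; EF_A = 4
ES_B = 0; EF_B = 10
ES_C = max(EF_A=4, EF_B=10) = 10; EF_C = 10+2 = 12
ES_D = max(EF_A=4, EF_C=12) = 12; EF_D = 12+12 = 24
ES_E = max(EF_A=4, EF_C=12) = 12; EF_E = 12+11 = 23
ES_F = max(EF_D=24, EF_E=23) = 24; EF_F = 24+13 = 37
Expected project duration μ = 37 days. Critical path: B → C → D → F.

37 days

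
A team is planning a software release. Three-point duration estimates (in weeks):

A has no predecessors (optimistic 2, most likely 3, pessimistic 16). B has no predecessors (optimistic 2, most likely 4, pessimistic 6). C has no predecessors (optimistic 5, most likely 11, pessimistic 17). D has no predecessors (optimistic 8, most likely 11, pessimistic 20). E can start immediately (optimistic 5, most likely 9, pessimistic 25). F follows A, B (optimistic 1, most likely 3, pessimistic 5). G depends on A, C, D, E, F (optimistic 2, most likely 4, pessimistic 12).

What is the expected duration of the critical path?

17 weeks

te_A = (2 + 4·3 + 16)/6 = 30/6 = 5
te_B = (2 + 4·4 + 6)/6 = 24/6 = 4
te_C = (5 + 4·11 + 17)/6 = 66/6 = 11
te_D = (8 + 4·11 + 20)/6 = 72/6 = 12
te_E = (5 + 4·9 + 25)/6 = 66/6 = 11
te_F = (1 + 4·3 + 5)/6 = 18/6 = 3
te_G = (2 + 4·4 + 12)/6 = 30/6 = 5

Forward pass:
ES_A = 0; EF_A = 5
ES_B = 0; EF_B = 4
ES_C = 0; EF_C = 11
ES_D = 0; EF_D = 12
ES_E = 0; EF_E = 11
ES_F = max(EF_A=5, EF_B=4) = 5; EF_F = 5+3 = 8
ES_G = max(EF_A=5, EF_C=11, EF_D=12, EF_E=11, EF_F=8) = 12; EF_G = 12+5 = 17
Expected project duration μ = 17 weeks. Critical path: D → G.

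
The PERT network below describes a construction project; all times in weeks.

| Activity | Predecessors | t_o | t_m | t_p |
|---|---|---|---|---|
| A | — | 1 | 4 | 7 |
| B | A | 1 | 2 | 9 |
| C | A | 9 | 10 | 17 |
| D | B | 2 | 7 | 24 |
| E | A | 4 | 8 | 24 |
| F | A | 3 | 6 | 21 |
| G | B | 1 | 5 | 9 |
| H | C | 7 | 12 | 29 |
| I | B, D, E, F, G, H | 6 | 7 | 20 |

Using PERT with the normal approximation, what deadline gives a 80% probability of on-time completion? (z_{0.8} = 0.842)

te_A = (1 + 4·4 + 7)/6 = 24/6 = 4; σ²_A = ((7−1)/6)² = 1.000
te_B = (1 + 4·2 + 9)/6 = 18/6 = 3; σ²_B = ((9−1)/6)² = 1.778
te_C = (9 + 4·10 + 17)/6 = 66/6 = 11; σ²_C = ((17−9)/6)² = 1.778
te_D = (2 + 4·7 + 24)/6 = 54/6 = 9; σ²_D = ((24−2)/6)² = 13.444
te_E = (4 + 4·8 + 24)/6 = 60/6 = 10; σ²_E = ((24−4)/6)² = 11.111
te_F = (3 + 4·6 + 21)/6 = 48/6 = 8; σ²_F = ((21−3)/6)² = 9.000
te_G = (1 + 4·5 + 9)/6 = 30/6 = 5; σ²_G = ((9−1)/6)² = 1.778
te_H = (7 + 4·12 + 29)/6 = 84/6 = 14; σ²_H = ((29−7)/6)² = 13.444
te_I = (6 + 4·7 + 20)/6 = 54/6 = 9; σ²_I = ((20−6)/6)² = 5.444

Forward pass:
ES_A = 0; EF_A = 4
ES_B = 4; EF_B = 4+3 = 7
ES_C = 4; EF_C = 4+11 = 15
ES_D = 7; EF_D = 7+9 = 16
ES_E = 4; EF_E = 4+10 = 14
ES_F = 4; EF_F = 4+8 = 12
ES_G = 7; EF_G = 7+5 = 12
ES_H = 15; EF_H = 15+14 = 29
ES_I = max(EF_B=7, EF_D=16, EF_E=14, EF_F=12, EF_G=12, EF_H=29) = 29; EF_I = 29+9 = 38
Expected project duration μ = 38 weeks. Critical path: A → C → H → I.

Variance along critical path = 1.000 + 1.778 + 13.444 + 5.444 = 21.667; σ = 4.655 weeks.
D = μ + z·σ = 38 + 0.842·4.655 = 41.9 weeks

41.9 weeks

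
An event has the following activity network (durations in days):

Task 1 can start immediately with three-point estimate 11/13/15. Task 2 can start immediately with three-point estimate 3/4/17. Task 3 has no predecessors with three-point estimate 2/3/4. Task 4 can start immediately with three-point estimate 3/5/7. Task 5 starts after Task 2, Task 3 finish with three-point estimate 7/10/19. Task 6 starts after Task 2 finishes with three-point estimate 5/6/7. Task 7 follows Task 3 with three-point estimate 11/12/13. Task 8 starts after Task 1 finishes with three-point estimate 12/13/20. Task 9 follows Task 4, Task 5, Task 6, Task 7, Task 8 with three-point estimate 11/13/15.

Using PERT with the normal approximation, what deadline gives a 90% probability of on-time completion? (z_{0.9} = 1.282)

te_Task 1 = (11 + 4·13 + 15)/6 = 78/6 = 13; σ²_Task 1 = ((15−11)/6)² = 0.444
te_Task 2 = (3 + 4·4 + 17)/6 = 36/6 = 6; σ²_Task 2 = ((17−3)/6)² = 5.444
te_Task 3 = (2 + 4·3 + 4)/6 = 18/6 = 3; σ²_Task 3 = ((4−2)/6)² = 0.111
te_Task 4 = (3 + 4·5 + 7)/6 = 30/6 = 5; σ²_Task 4 = ((7−3)/6)² = 0.444
te_Task 5 = (7 + 4·10 + 19)/6 = 66/6 = 11; σ²_Task 5 = ((19−7)/6)² = 4.000
te_Task 6 = (5 + 4·6 + 7)/6 = 36/6 = 6; σ²_Task 6 = ((7−5)/6)² = 0.111
te_Task 7 = (11 + 4·12 + 13)/6 = 72/6 = 12; σ²_Task 7 = ((13−11)/6)² = 0.111
te_Task 8 = (12 + 4·13 + 20)/6 = 84/6 = 14; σ²_Task 8 = ((20−12)/6)² = 1.778
te_Task 9 = (11 + 4·13 + 15)/6 = 78/6 = 13; σ²_Task 9 = ((15−11)/6)² = 0.444

Forward pass:
ES_Task 1 = 0; EF_Task 1 = 13
ES_Task 2 = 0; EF_Task 2 = 6
ES_Task 3 = 0; EF_Task 3 = 3
ES_Task 4 = 0; EF_Task 4 = 5
ES_Task 5 = max(EF_Task 2=6, EF_Task 3=3) = 6; EF_Task 5 = 6+11 = 17
ES_Task 6 = 6; EF_Task 6 = 6+6 = 12
ES_Task 7 = 3; EF_Task 7 = 3+12 = 15
ES_Task 8 = 13; EF_Task 8 = 13+14 = 27
ES_Task 9 = max(EF_Task 4=5, EF_Task 5=17, EF_Task 6=12, EF_Task 7=15, EF_Task 8=27) = 27; EF_Task 9 = 27+13 = 40
Expected project duration μ = 40 days. Critical path: Task 1 → Task 8 → Task 9.

Variance along critical path = 0.444 + 1.778 + 0.444 = 2.667; σ = 1.633 days.
D = μ + z·σ = 40 + 1.282·1.633 = 42.1 days

42.1 days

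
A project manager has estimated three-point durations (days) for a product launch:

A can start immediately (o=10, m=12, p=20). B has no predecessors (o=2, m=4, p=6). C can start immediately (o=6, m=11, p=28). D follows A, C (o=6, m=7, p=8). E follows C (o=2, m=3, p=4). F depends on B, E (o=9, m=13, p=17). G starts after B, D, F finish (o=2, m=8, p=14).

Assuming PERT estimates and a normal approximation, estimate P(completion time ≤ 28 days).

0.020

te_A = (10 + 4·12 + 20)/6 = 78/6 = 13; σ²_A = ((20−10)/6)² = 2.778
te_B = (2 + 4·4 + 6)/6 = 24/6 = 4; σ²_B = ((6−2)/6)² = 0.444
te_C = (6 + 4·11 + 28)/6 = 78/6 = 13; σ²_C = ((28−6)/6)² = 13.444
te_D = (6 + 4·7 + 8)/6 = 42/6 = 7; σ²_D = ((8−6)/6)² = 0.111
te_E = (2 + 4·3 + 4)/6 = 18/6 = 3; σ²_E = ((4−2)/6)² = 0.111
te_F = (9 + 4·13 + 17)/6 = 78/6 = 13; σ²_F = ((17−9)/6)² = 1.778
te_G = (2 + 4·8 + 14)/6 = 48/6 = 8; σ²_G = ((14−2)/6)² = 4.000

Forward pass:
ES_A = 0; EF_A = 13
ES_B = 0; EF_B = 4
ES_C = 0; EF_C = 13
ES_D = max(EF_A=13, EF_C=13) = 13; EF_D = 13+7 = 20
ES_E = 13; EF_E = 13+3 = 16
ES_F = max(EF_B=4, EF_E=16) = 16; EF_F = 16+13 = 29
ES_G = max(EF_B=4, EF_D=20, EF_F=29) = 29; EF_G = 29+8 = 37
Expected project duration μ = 37 days. Critical path: C → E → F → G.

Variance along critical path = 13.444 + 0.111 + 1.778 + 4.000 = 19.333; σ = √19.333 = 4.397 days.
Z = (28 − 37) / 4.397 = -2.047
P(T ≤ 28) = Φ(-2.047) ≈ 0.020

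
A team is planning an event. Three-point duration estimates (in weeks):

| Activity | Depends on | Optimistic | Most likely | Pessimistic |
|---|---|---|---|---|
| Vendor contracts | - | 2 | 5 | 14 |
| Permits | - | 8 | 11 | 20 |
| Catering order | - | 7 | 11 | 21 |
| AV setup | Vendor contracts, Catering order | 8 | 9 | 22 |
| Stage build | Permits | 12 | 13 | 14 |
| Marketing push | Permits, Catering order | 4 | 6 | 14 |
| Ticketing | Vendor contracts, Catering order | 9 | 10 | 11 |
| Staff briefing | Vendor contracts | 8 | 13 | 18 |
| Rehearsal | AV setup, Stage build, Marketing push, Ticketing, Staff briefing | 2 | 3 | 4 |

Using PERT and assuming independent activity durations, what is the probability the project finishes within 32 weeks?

te_Vendor contracts = (2 + 4·5 + 14)/6 = 36/6 = 6; σ²_Vendor contracts = ((14−2)/6)² = 4.000
te_Permits = (8 + 4·11 + 20)/6 = 72/6 = 12; σ²_Permits = ((20−8)/6)² = 4.000
te_Catering order = (7 + 4·11 + 21)/6 = 72/6 = 12; σ²_Catering order = ((21−7)/6)² = 5.444
te_AV setup = (8 + 4·9 + 22)/6 = 66/6 = 11; σ²_AV setup = ((22−8)/6)² = 5.444
te_Stage build = (12 + 4·13 + 14)/6 = 78/6 = 13; σ²_Stage build = ((14−12)/6)² = 0.111
te_Marketing push = (4 + 4·6 + 14)/6 = 42/6 = 7; σ²_Marketing push = ((14−4)/6)² = 2.778
te_Ticketing = (9 + 4·10 + 11)/6 = 60/6 = 10; σ²_Ticketing = ((11−9)/6)² = 0.111
te_Staff briefing = (8 + 4·13 + 18)/6 = 78/6 = 13; σ²_Staff briefing = ((18−8)/6)² = 2.778
te_Rehearsal = (2 + 4·3 + 4)/6 = 18/6 = 3; σ²_Rehearsal = ((4−2)/6)² = 0.111

Forward pass:
ES_Vendor contracts = 0; EF_Vendor contracts = 6
ES_Permits = 0; EF_Permits = 12
ES_Catering order = 0; EF_Catering order = 12
ES_AV setup = max(EF_Vendor contracts=6, EF_Catering order=12) = 12; EF_AV setup = 12+11 = 23
ES_Stage build = 12; EF_Stage build = 12+13 = 25
ES_Marketing push = max(EF_Permits=12, EF_Catering order=12) = 12; EF_Marketing push = 12+7 = 19
ES_Ticketing = max(EF_Vendor contracts=6, EF_Catering order=12) = 12; EF_Ticketing = 12+10 = 22
ES_Staff briefing = 6; EF_Staff briefing = 6+13 = 19
ES_Rehearsal = max(EF_AV setup=23, EF_Stage build=25, EF_Marketing push=19, EF_Ticketing=22, EF_Staff briefing=19) = 25; EF_Rehearsal = 25+3 = 28
Expected project duration μ = 28 weeks. Critical path: Permits → Stage build → Rehearsal.

Variance along critical path = 4.000 + 0.111 + 0.111 = 4.222; σ = √4.222 = 2.055 weeks.
Z = (32 − 28) / 2.055 = 1.947
P(T ≤ 32) = Φ(1.947) ≈ 0.974

0.974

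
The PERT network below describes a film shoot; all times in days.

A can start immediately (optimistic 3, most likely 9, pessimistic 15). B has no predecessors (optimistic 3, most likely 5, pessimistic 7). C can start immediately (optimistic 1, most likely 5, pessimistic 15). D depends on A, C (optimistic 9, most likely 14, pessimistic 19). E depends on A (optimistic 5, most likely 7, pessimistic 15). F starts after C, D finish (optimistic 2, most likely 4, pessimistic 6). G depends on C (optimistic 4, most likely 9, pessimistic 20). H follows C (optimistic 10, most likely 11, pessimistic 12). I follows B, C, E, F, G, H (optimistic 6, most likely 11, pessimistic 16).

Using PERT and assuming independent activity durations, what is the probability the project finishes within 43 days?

te_A = (3 + 4·9 + 15)/6 = 54/6 = 9; σ²_A = ((15−3)/6)² = 4.000
te_B = (3 + 4·5 + 7)/6 = 30/6 = 5; σ²_B = ((7−3)/6)² = 0.444
te_C = (1 + 4·5 + 15)/6 = 36/6 = 6; σ²_C = ((15−1)/6)² = 5.444
te_D = (9 + 4·14 + 19)/6 = 84/6 = 14; σ²_D = ((19−9)/6)² = 2.778
te_E = (5 + 4·7 + 15)/6 = 48/6 = 8; σ²_E = ((15−5)/6)² = 2.778
te_F = (2 + 4·4 + 6)/6 = 24/6 = 4; σ²_F = ((6−2)/6)² = 0.444
te_G = (4 + 4·9 + 20)/6 = 60/6 = 10; σ²_G = ((20−4)/6)² = 7.111
te_H = (10 + 4·11 + 12)/6 = 66/6 = 11; σ²_H = ((12−10)/6)² = 0.111
te_I = (6 + 4·11 + 16)/6 = 66/6 = 11; σ²_I = ((16−6)/6)² = 2.778

Forward pass:
ES_A = 0; EF_A = 9
ES_B = 0; EF_B = 5
ES_C = 0; EF_C = 6
ES_D = max(EF_A=9, EF_C=6) = 9; EF_D = 9+14 = 23
ES_E = 9; EF_E = 9+8 = 17
ES_F = max(EF_C=6, EF_D=23) = 23; EF_F = 23+4 = 27
ES_G = 6; EF_G = 6+10 = 16
ES_H = 6; EF_H = 6+11 = 17
ES_I = max(EF_B=5, EF_C=6, EF_E=17, EF_F=27, EF_G=16, EF_H=17) = 27; EF_I = 27+11 = 38
Expected project duration μ = 38 days. Critical path: A → D → F → I.

Variance along critical path = 4.000 + 2.778 + 0.444 + 2.778 = 10.000; σ = √10.000 = 3.162 days.
Z = (43 − 38) / 3.162 = 1.581
P(T ≤ 43) = Φ(1.581) ≈ 0.943

0.943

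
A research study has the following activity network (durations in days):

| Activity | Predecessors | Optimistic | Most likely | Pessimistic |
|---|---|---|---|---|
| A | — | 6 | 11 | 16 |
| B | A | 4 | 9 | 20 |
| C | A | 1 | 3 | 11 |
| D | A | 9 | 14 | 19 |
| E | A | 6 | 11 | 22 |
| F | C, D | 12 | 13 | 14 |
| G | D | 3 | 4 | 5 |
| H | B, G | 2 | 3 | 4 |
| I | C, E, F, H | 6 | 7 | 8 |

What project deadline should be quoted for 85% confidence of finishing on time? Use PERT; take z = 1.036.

47.5 days

te_A = (6 + 4·11 + 16)/6 = 66/6 = 11; σ²_A = ((16−6)/6)² = 2.778
te_B = (4 + 4·9 + 20)/6 = 60/6 = 10; σ²_B = ((20−4)/6)² = 7.111
te_C = (1 + 4·3 + 11)/6 = 24/6 = 4; σ²_C = ((11−1)/6)² = 2.778
te_D = (9 + 4·14 + 19)/6 = 84/6 = 14; σ²_D = ((19−9)/6)² = 2.778
te_E = (6 + 4·11 + 22)/6 = 72/6 = 12; σ²_E = ((22−6)/6)² = 7.111
te_F = (12 + 4·13 + 14)/6 = 78/6 = 13; σ²_F = ((14−12)/6)² = 0.111
te_G = (3 + 4·4 + 5)/6 = 24/6 = 4; σ²_G = ((5−3)/6)² = 0.111
te_H = (2 + 4·3 + 4)/6 = 18/6 = 3; σ²_H = ((4−2)/6)² = 0.111
te_I = (6 + 4·7 + 8)/6 = 42/6 = 7; σ²_I = ((8−6)/6)² = 0.111

Forward pass:
ES_A = 0; EF_A = 11
ES_B = 11; EF_B = 11+10 = 21
ES_C = 11; EF_C = 11+4 = 15
ES_D = 11; EF_D = 11+14 = 25
ES_E = 11; EF_E = 11+12 = 23
ES_F = max(EF_C=15, EF_D=25) = 25; EF_F = 25+13 = 38
ES_G = 25; EF_G = 25+4 = 29
ES_H = max(EF_B=21, EF_G=29) = 29; EF_H = 29+3 = 32
ES_I = max(EF_C=15, EF_E=23, EF_F=38, EF_H=32) = 38; EF_I = 38+7 = 45
Expected project duration μ = 45 days. Critical path: A → D → F → I.

Variance along critical path = 2.778 + 2.778 + 0.111 + 0.111 = 5.778; σ = 2.404 days.
D = μ + z·σ = 45 + 1.036·2.404 = 47.5 days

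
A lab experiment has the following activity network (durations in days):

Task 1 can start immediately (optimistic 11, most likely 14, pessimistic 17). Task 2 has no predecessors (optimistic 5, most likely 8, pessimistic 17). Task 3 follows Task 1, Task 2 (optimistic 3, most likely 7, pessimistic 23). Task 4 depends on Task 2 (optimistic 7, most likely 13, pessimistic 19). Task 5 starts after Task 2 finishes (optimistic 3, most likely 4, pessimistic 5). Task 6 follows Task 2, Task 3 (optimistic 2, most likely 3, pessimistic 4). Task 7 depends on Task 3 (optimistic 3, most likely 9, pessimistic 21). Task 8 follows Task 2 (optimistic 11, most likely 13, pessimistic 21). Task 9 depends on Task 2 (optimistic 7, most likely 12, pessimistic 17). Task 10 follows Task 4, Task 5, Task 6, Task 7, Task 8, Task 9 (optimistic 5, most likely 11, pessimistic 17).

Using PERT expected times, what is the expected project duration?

te_Task 1 = (11 + 4·14 + 17)/6 = 84/6 = 14
te_Task 2 = (5 + 4·8 + 17)/6 = 54/6 = 9
te_Task 3 = (3 + 4·7 + 23)/6 = 54/6 = 9
te_Task 4 = (7 + 4·13 + 19)/6 = 78/6 = 13
te_Task 5 = (3 + 4·4 + 5)/6 = 24/6 = 4
te_Task 6 = (2 + 4·3 + 4)/6 = 18/6 = 3
te_Task 7 = (3 + 4·9 + 21)/6 = 60/6 = 10
te_Task 8 = (11 + 4·13 + 21)/6 = 84/6 = 14
te_Task 9 = (7 + 4·12 + 17)/6 = 72/6 = 12
te_Task 10 = (5 + 4·11 + 17)/6 = 66/6 = 11

Forward pass:
ES_Task 1 = 0; EF_Task 1 = 14
ES_Task 2 = 0; EF_Task 2 = 9
ES_Task 3 = max(EF_Task 1=14, EF_Task 2=9) = 14; EF_Task 3 = 14+9 = 23
ES_Task 4 = 9; EF_Task 4 = 9+13 = 22
ES_Task 5 = 9; EF_Task 5 = 9+4 = 13
ES_Task 6 = max(EF_Task 2=9, EF_Task 3=23) = 23; EF_Task 6 = 23+3 = 26
ES_Task 7 = 23; EF_Task 7 = 23+10 = 33
ES_Task 8 = 9; EF_Task 8 = 9+14 = 23
ES_Task 9 = 9; EF_Task 9 = 9+12 = 21
ES_Task 10 = max(EF_Task 4=22, EF_Task 5=13, EF_Task 6=26, EF_Task 7=33, EF_Task 8=23, EF_Task 9=21) = 33; EF_Task 10 = 33+11 = 44
Expected project duration μ = 44 days. Critical path: Task 1 → Task 3 → Task 7 → Task 10.

44 days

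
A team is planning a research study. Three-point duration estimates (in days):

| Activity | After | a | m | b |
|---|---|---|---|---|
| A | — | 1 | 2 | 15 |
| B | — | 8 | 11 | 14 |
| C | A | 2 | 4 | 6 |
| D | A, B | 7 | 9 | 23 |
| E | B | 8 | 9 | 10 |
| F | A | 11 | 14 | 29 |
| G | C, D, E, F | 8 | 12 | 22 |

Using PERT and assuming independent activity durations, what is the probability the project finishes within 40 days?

te_A = (1 + 4·2 + 15)/6 = 24/6 = 4; σ²_A = ((15−1)/6)² = 5.444
te_B = (8 + 4·11 + 14)/6 = 66/6 = 11; σ²_B = ((14−8)/6)² = 1.000
te_C = (2 + 4·4 + 6)/6 = 24/6 = 4; σ²_C = ((6−2)/6)² = 0.444
te_D = (7 + 4·9 + 23)/6 = 66/6 = 11; σ²_D = ((23−7)/6)² = 7.111
te_E = (8 + 4·9 + 10)/6 = 54/6 = 9; σ²_E = ((10−8)/6)² = 0.111
te_F = (11 + 4·14 + 29)/6 = 96/6 = 16; σ²_F = ((29−11)/6)² = 9.000
te_G = (8 + 4·12 + 22)/6 = 78/6 = 13; σ²_G = ((22−8)/6)² = 5.444

Forward pass:
ES_A = 0; EF_A = 4
ES_B = 0; EF_B = 11
ES_C = 4; EF_C = 4+4 = 8
ES_D = max(EF_A=4, EF_B=11) = 11; EF_D = 11+11 = 22
ES_E = 11; EF_E = 11+9 = 20
ES_F = 4; EF_F = 4+16 = 20
ES_G = max(EF_C=8, EF_D=22, EF_E=20, EF_F=20) = 22; EF_G = 22+13 = 35
Expected project duration μ = 35 days. Critical path: B → D → G.

Variance along critical path = 1.000 + 7.111 + 5.444 = 13.556; σ = √13.556 = 3.682 days.
Z = (40 − 35) / 3.682 = 1.358
P(T ≤ 40) = Φ(1.358) ≈ 0.913

0.913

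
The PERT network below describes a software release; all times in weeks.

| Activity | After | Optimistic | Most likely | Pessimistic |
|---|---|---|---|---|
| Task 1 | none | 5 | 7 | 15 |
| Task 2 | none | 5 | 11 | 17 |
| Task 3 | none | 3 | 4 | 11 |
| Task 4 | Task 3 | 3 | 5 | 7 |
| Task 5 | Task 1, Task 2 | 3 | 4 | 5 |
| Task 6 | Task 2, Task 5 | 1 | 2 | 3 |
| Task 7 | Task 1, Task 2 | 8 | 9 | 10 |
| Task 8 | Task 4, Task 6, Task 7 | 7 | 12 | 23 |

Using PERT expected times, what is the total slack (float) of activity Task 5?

te_Task 1 = (5 + 4·7 + 15)/6 = 48/6 = 8
te_Task 2 = (5 + 4·11 + 17)/6 = 66/6 = 11
te_Task 3 = (3 + 4·4 + 11)/6 = 30/6 = 5
te_Task 4 = (3 + 4·5 + 7)/6 = 30/6 = 5
te_Task 5 = (3 + 4·4 + 5)/6 = 24/6 = 4
te_Task 6 = (1 + 4·2 + 3)/6 = 12/6 = 2
te_Task 7 = (8 + 4·9 + 10)/6 = 54/6 = 9
te_Task 8 = (7 + 4·12 + 23)/6 = 78/6 = 13

Forward pass:
ES_Task 1 = 0; EF_Task 1 = 8
ES_Task 2 = 0; EF_Task 2 = 11
ES_Task 3 = 0; EF_Task 3 = 5
ES_Task 4 = 5; EF_Task 4 = 5+5 = 10
ES_Task 5 = max(EF_Task 1=8, EF_Task 2=11) = 11; EF_Task 5 = 11+4 = 15
ES_Task 6 = max(EF_Task 2=11, EF_Task 5=15) = 15; EF_Task 6 = 15+2 = 17
ES_Task 7 = max(EF_Task 1=8, EF_Task 2=11) = 11; EF_Task 7 = 11+9 = 20
ES_Task 8 = max(EF_Task 4=10, EF_Task 6=17, EF_Task 7=20) = 20; EF_Task 8 = 20+13 = 33
Expected project duration μ = 33 weeks. Critical path: Task 2 → Task 7 → Task 8.

Backward pass:
LF_Task 8 = 33; LS_Task 8 = 33−13 = 20
LF_Task 7 = LS_Task 8 = 20; LS_Task 7 = 20−9 = 11
LF_Task 6 = LS_Task 8 = 20; LS_Task 6 = 20−2 = 18
LF_Task 5 = LS_Task 6 = 18; LS_Task 5 = 18−4 = 14
LF_Task 4 = LS_Task 8 = 20; LS_Task 4 = 20−5 = 15
LF_Task 3 = LS_Task 4 = 15; LS_Task 3 = 15−5 = 10
LF_Task 2 = min(LS_Task 5=14, LS_Task 6=18, LS_Task 7=11) = 11; LS_Task 2 = 11−11 = 0
LF_Task 1 = min(LS_Task 5=14, LS_Task 7=11) = 11; LS_Task 1 = 11−8 = 3
Slack_Task 5 = LS_Task 5 − ES_Task 5 = 14 − 11 = 3

3 weeks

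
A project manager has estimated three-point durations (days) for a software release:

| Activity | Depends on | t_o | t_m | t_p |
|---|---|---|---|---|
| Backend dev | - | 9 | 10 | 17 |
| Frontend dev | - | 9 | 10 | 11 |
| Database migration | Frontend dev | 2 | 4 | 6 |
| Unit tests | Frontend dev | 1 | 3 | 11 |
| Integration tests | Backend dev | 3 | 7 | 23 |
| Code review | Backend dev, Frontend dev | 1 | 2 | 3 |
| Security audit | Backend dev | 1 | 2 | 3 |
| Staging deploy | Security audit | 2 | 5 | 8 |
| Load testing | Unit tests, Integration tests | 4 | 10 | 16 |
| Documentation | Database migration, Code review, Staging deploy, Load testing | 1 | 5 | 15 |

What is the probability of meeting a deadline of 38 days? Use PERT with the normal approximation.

te_Backend dev = (9 + 4·10 + 17)/6 = 66/6 = 11; σ²_Backend dev = ((17−9)/6)² = 1.778
te_Frontend dev = (9 + 4·10 + 11)/6 = 60/6 = 10; σ²_Frontend dev = ((11−9)/6)² = 0.111
te_Database migration = (2 + 4·4 + 6)/6 = 24/6 = 4; σ²_Database migration = ((6−2)/6)² = 0.444
te_Unit tests = (1 + 4·3 + 11)/6 = 24/6 = 4; σ²_Unit tests = ((11−1)/6)² = 2.778
te_Integration tests = (3 + 4·7 + 23)/6 = 54/6 = 9; σ²_Integration tests = ((23−3)/6)² = 11.111
te_Code review = (1 + 4·2 + 3)/6 = 12/6 = 2; σ²_Code review = ((3−1)/6)² = 0.111
te_Security audit = (1 + 4·2 + 3)/6 = 12/6 = 2; σ²_Security audit = ((3−1)/6)² = 0.111
te_Staging deploy = (2 + 4·5 + 8)/6 = 30/6 = 5; σ²_Staging deploy = ((8−2)/6)² = 1.000
te_Load testing = (4 + 4·10 + 16)/6 = 60/6 = 10; σ²_Load testing = ((16−4)/6)² = 4.000
te_Documentation = (1 + 4·5 + 15)/6 = 36/6 = 6; σ²_Documentation = ((15−1)/6)² = 5.444

Forward pass:
ES_Backend dev = 0; EF_Backend dev = 11
ES_Frontend dev = 0; EF_Frontend dev = 10
ES_Database migration = 10; EF_Database migration = 10+4 = 14
ES_Unit tests = 10; EF_Unit tests = 10+4 = 14
ES_Integration tests = 11; EF_Integration tests = 11+9 = 20
ES_Code review = max(EF_Backend dev=11, EF_Frontend dev=10) = 11; EF_Code review = 11+2 = 13
ES_Security audit = 11; EF_Security audit = 11+2 = 13
ES_Staging deploy = 13; EF_Staging deploy = 13+5 = 18
ES_Load testing = max(EF_Unit tests=14, EF_Integration tests=20) = 20; EF_Load testing = 20+10 = 30
ES_Documentation = max(EF_Database migration=14, EF_Code review=13, EF_Staging deploy=18, EF_Load testing=30) = 30; EF_Documentation = 30+6 = 36
Expected project duration μ = 36 days. Critical path: Backend dev → Integration tests → Load testing → Documentation.

Variance along critical path = 1.778 + 11.111 + 4.000 + 5.444 = 22.333; σ = √22.333 = 4.726 days.
Z = (38 − 36) / 4.726 = 0.423
P(T ≤ 38) = Φ(0.423) ≈ 0.664

0.664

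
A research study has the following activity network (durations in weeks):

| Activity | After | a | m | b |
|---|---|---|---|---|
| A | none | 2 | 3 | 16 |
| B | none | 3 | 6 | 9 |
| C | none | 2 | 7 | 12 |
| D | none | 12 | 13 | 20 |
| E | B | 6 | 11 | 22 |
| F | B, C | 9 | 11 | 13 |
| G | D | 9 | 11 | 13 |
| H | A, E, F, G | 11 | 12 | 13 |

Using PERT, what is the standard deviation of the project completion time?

1.53 weeks

te_A = (2 + 4·3 + 16)/6 = 30/6 = 5; σ²_A = ((16−2)/6)² = 5.444
te_B = (3 + 4·6 + 9)/6 = 36/6 = 6; σ²_B = ((9−3)/6)² = 1.000
te_C = (2 + 4·7 + 12)/6 = 42/6 = 7; σ²_C = ((12−2)/6)² = 2.778
te_D = (12 + 4·13 + 20)/6 = 84/6 = 14; σ²_D = ((20−12)/6)² = 1.778
te_E = (6 + 4·11 + 22)/6 = 72/6 = 12; σ²_E = ((22−6)/6)² = 7.111
te_F = (9 + 4·11 + 13)/6 = 66/6 = 11; σ²_F = ((13−9)/6)² = 0.444
te_G = (9 + 4·11 + 13)/6 = 66/6 = 11; σ²_G = ((13−9)/6)² = 0.444
te_H = (11 + 4·12 + 13)/6 = 72/6 = 12; σ²_H = ((13−11)/6)² = 0.111

Forward pass:
ES_A = 0; EF_A = 5
ES_B = 0; EF_B = 6
ES_C = 0; EF_C = 7
ES_D = 0; EF_D = 14
ES_E = 6; EF_E = 6+12 = 18
ES_F = max(EF_B=6, EF_C=7) = 7; EF_F = 7+11 = 18
ES_G = 14; EF_G = 14+11 = 25
ES_H = max(EF_A=5, EF_E=18, EF_F=18, EF_G=25) = 25; EF_H = 25+12 = 37
Expected project duration μ = 37 weeks. Critical path: D → G → H.

Variance along critical path = 1.778 + 0.444 + 0.111 = 2.333
σ = √2.333 = 1.528 weeks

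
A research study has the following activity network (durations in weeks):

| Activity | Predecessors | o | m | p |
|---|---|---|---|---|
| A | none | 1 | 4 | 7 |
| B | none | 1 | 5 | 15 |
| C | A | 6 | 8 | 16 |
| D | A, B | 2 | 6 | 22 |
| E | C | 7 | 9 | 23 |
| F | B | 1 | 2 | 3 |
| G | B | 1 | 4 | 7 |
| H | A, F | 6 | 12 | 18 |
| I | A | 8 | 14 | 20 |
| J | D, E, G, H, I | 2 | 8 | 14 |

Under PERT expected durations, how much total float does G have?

te_A = (1 + 4·4 + 7)/6 = 24/6 = 4
te_B = (1 + 4·5 + 15)/6 = 36/6 = 6
te_C = (6 + 4·8 + 16)/6 = 54/6 = 9
te_D = (2 + 4·6 + 22)/6 = 48/6 = 8
te_E = (7 + 4·9 + 23)/6 = 66/6 = 11
te_F = (1 + 4·2 + 3)/6 = 12/6 = 2
te_G = (1 + 4·4 + 7)/6 = 24/6 = 4
te_H = (6 + 4·12 + 18)/6 = 72/6 = 12
te_I = (8 + 4·14 + 20)/6 = 84/6 = 14
te_J = (2 + 4·8 + 14)/6 = 48/6 = 8

Forward pass:
ES_A = 0; EF_A = 4
ES_B = 0; EF_B = 6
ES_C = 4; EF_C = 4+9 = 13
ES_D = max(EF_A=4, EF_B=6) = 6; EF_D = 6+8 = 14
ES_E = 13; EF_E = 13+11 = 24
ES_F = 6; EF_F = 6+2 = 8
ES_G = 6; EF_G = 6+4 = 10
ES_H = max(EF_A=4, EF_F=8) = 8; EF_H = 8+12 = 20
ES_I = 4; EF_I = 4+14 = 18
ES_J = max(EF_D=14, EF_E=24, EF_G=10, EF_H=20, EF_I=18) = 24; EF_J = 24+8 = 32
Expected project duration μ = 32 weeks. Critical path: A → C → E → J.

Backward pass:
LF_J = 32; LS_J = 32−8 = 24
LF_I = LS_J = 24; LS_I = 24−14 = 10
LF_H = LS_J = 24; LS_H = 24−12 = 12
LF_G = LS_J = 24; LS_G = 24−4 = 20
LF_F = LS_H = 12; LS_F = 12−2 = 10
LF_E = LS_J = 24; LS_E = 24−11 = 13
LF_D = LS_J = 24; LS_D = 24−8 = 16
LF_C = LS_E = 13; LS_C = 13−9 = 4
LF_B = min(LS_D=16, LS_F=10, LS_G=20) = 10; LS_B = 10−6 = 4
LF_A = min(LS_C=4, LS_D=16, LS_H=12, LS_I=10) = 4; LS_A = 4−4 = 0
Slack_G = LS_G − ES_G = 20 − 6 = 14

14 weeks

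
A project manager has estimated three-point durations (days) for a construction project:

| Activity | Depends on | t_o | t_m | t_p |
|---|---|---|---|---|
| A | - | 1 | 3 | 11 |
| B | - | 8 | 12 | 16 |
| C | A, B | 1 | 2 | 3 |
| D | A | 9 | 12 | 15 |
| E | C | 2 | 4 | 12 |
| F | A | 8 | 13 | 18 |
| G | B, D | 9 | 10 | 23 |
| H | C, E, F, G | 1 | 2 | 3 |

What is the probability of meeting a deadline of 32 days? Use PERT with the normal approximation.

0.744

te_A = (1 + 4·3 + 11)/6 = 24/6 = 4; σ²_A = ((11−1)/6)² = 2.778
te_B = (8 + 4·12 + 16)/6 = 72/6 = 12; σ²_B = ((16−8)/6)² = 1.778
te_C = (1 + 4·2 + 3)/6 = 12/6 = 2; σ²_C = ((3−1)/6)² = 0.111
te_D = (9 + 4·12 + 15)/6 = 72/6 = 12; σ²_D = ((15−9)/6)² = 1.000
te_E = (2 + 4·4 + 12)/6 = 30/6 = 5; σ²_E = ((12−2)/6)² = 2.778
te_F = (8 + 4·13 + 18)/6 = 78/6 = 13; σ²_F = ((18−8)/6)² = 2.778
te_G = (9 + 4·10 + 23)/6 = 72/6 = 12; σ²_G = ((23−9)/6)² = 5.444
te_H = (1 + 4·2 + 3)/6 = 12/6 = 2; σ²_H = ((3−1)/6)² = 0.111

Forward pass:
ES_A = 0; EF_A = 4
ES_B = 0; EF_B = 12
ES_C = max(EF_A=4, EF_B=12) = 12; EF_C = 12+2 = 14
ES_D = 4; EF_D = 4+12 = 16
ES_E = 14; EF_E = 14+5 = 19
ES_F = 4; EF_F = 4+13 = 17
ES_G = max(EF_B=12, EF_D=16) = 16; EF_G = 16+12 = 28
ES_H = max(EF_C=14, EF_E=19, EF_F=17, EF_G=28) = 28; EF_H = 28+2 = 30
Expected project duration μ = 30 days. Critical path: A → D → G → H.

Variance along critical path = 2.778 + 1.000 + 5.444 + 0.111 = 9.333; σ = √9.333 = 3.055 days.
Z = (32 − 30) / 3.055 = 0.655
P(T ≤ 32) = Φ(0.655) ≈ 0.744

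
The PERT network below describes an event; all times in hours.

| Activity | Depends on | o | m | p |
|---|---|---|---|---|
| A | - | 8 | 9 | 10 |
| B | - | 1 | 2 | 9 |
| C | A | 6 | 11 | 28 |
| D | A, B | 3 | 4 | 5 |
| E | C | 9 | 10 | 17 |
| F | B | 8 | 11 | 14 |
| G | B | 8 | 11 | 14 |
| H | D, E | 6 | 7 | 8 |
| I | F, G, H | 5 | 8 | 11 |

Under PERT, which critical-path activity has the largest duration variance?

te_A = (8 + 4·9 + 10)/6 = 54/6 = 9; σ²_A = ((10−8)/6)² = 0.111
te_B = (1 + 4·2 + 9)/6 = 18/6 = 3; σ²_B = ((9−1)/6)² = 1.778
te_C = (6 + 4·11 + 28)/6 = 78/6 = 13; σ²_C = ((28−6)/6)² = 13.444
te_D = (3 + 4·4 + 5)/6 = 24/6 = 4; σ²_D = ((5−3)/6)² = 0.111
te_E = (9 + 4·10 + 17)/6 = 66/6 = 11; σ²_E = ((17−9)/6)² = 1.778
te_F = (8 + 4·11 + 14)/6 = 66/6 = 11; σ²_F = ((14−8)/6)² = 1.000
te_G = (8 + 4·11 + 14)/6 = 66/6 = 11; σ²_G = ((14−8)/6)² = 1.000
te_H = (6 + 4·7 + 8)/6 = 42/6 = 7; σ²_H = ((8−6)/6)² = 0.111
te_I = (5 + 4·8 + 11)/6 = 48/6 = 8; σ²_I = ((11−5)/6)² = 1.000

Forward pass:
ES_A = 0; EF_A = 9
ES_B = 0; EF_B = 3
ES_C = 9; EF_C = 9+13 = 22
ES_D = max(EF_A=9, EF_B=3) = 9; EF_D = 9+4 = 13
ES_E = 22; EF_E = 22+11 = 33
ES_F = 3; EF_F = 3+11 = 14
ES_G = 3; EF_G = 3+11 = 14
ES_H = max(EF_D=13, EF_E=33) = 33; EF_H = 33+7 = 40
ES_I = max(EF_F=14, EF_G=14, EF_H=40) = 40; EF_I = 40+8 = 48
Expected project duration μ = 48 hours. Critical path: A → C → E → H → I.

Variances on critical path: σ²_A=0.111, σ²_C=13.444, σ²_E=1.778, σ²_H=0.111, σ²_I=1.000.
Largest is σ²_C = 13.444.

C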